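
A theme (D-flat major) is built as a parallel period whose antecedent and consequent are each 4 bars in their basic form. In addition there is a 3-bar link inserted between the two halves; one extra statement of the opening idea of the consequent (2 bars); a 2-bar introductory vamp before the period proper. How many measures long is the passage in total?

Basic parallel period: 4 + 4 = 8 bars.
8 (basic form) + 3 (link) + 2 (extra statement) + 2 (introduction) = 15.

15 measures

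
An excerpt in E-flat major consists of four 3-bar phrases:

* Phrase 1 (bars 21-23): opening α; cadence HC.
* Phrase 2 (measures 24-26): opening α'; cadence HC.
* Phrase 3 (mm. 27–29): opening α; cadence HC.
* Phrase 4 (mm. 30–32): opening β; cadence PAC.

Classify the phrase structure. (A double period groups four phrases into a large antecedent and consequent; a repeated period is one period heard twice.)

parallel double period

Four phrases in two halves: the first half (measures 21–26) ends with a half cadence, the second (measures 27–32) with a perfect authentic cadence — a large antecedent–consequent pair, i.e. a double period.
Phrase 3 begins with the same material as phrase 1, making it parallel.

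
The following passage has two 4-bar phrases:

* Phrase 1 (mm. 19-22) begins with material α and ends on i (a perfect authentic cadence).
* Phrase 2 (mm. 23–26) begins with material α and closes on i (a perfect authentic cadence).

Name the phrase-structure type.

Both phrases have the same opening (α) and the same cadence (perfect authentic cadence): the second is a restatement, not a consequent, so this is a repeated phrase rather than a period.

repeated phrase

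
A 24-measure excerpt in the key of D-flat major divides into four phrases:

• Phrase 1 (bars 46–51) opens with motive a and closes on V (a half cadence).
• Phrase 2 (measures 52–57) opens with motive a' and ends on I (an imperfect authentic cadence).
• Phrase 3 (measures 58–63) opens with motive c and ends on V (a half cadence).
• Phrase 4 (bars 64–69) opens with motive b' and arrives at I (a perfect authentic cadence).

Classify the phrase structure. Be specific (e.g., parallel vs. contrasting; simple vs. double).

Four phrases in two halves: the first half (bars 46-57) ends with an imperfect authentic cadence, the second (mm. 58-69) with a perfect authentic cadence — a large antecedent–consequent pair, i.e. a double period.
Phrase 3 begins with different material from phrase 1, making it contrasting.

contrasting double period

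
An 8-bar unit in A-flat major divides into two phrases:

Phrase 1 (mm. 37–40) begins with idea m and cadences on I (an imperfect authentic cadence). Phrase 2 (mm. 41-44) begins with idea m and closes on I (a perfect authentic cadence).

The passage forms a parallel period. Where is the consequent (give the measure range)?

The antecedent is the phrase ending with the weaker cadence (imperfect authentic cadence, phrase 1) and the consequent the one ending more conclusively (perfect authentic cadence, phrase 2); the consequent is measures 41–44.

measures 41–44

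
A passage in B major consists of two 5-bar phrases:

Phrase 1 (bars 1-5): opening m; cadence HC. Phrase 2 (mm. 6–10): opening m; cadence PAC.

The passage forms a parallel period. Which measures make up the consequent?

The antecedent is the phrase ending with the weaker cadence (half cadence, phrase 1) and the consequent the one ending more conclusively (perfect authentic cadence, phrase 2); the consequent is measures 6–10.

measures 6–10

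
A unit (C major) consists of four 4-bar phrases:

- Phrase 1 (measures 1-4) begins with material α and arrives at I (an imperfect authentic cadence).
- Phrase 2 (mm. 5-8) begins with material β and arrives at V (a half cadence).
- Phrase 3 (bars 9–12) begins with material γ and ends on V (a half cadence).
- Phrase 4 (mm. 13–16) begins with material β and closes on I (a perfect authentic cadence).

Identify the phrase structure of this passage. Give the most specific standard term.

Four phrases in two halves: the first half (mm. 1–8) ends with a half cadence, the second (measures 9–16) with a perfect authentic cadence — a large antecedent–consequent pair, i.e. a double period.
Phrase 3 begins with different material from phrase 1, making it contrasting.

contrasting double period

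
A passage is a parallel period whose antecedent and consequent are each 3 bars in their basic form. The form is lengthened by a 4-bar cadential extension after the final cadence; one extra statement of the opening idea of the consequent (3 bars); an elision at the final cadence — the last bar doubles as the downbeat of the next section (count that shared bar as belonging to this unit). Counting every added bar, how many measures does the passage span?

13 measures

Basic parallel period: 3 + 3 = 6 bars.
6 (basic form) + 4 (cadential extension) + 3 (extra statement) = 13.
The elision shares a bar with the next section but does not change this unit's count.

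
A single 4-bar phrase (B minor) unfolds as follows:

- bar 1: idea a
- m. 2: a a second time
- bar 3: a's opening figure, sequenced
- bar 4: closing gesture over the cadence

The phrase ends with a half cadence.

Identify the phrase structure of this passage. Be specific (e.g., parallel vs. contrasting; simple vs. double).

Basic idea (m. 1) + its repetition (bar 2) form the presentation; fragmentation and cadence (mm. 3–4) form the continuation — the 4-bar whole is a sentence.

sentence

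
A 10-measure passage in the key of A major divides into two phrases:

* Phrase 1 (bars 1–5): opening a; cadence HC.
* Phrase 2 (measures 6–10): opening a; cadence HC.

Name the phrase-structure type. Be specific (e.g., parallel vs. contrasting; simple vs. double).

Both phrases have the same opening (a) and the same cadence (half cadence): the second is a restatement, not a consequent, so this is a repeated phrase rather than a period.

repeated phrase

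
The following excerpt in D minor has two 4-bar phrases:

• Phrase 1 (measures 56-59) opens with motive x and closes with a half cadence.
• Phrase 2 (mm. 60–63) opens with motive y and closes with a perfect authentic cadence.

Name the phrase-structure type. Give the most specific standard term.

Phrase 1 ends with a half cadence (weaker) and phrase 2 with a perfect authentic cadence (stronger): antecedent + consequent = a period.
The two phrases open with different material (x / y), so the period is contrasting.

contrasting period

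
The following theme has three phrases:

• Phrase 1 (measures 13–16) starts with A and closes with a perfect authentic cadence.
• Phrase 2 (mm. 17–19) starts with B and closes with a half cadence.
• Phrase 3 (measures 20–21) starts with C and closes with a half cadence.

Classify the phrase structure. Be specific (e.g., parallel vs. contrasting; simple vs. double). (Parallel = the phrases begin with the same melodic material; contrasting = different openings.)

The final phrase closes with a half cadence, which is not stronger than the preceding half cadence; the 3 phrases lack an overall antecedent–consequent design and so form a phrase group.

phrase group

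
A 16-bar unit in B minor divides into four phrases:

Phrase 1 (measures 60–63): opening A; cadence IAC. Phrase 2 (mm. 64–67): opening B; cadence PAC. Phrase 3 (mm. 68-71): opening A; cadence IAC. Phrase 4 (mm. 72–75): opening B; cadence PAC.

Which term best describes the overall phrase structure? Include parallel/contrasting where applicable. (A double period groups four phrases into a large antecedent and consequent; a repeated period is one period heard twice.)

The cadence pattern IAC–PAC–IAC–PAC is weak–strong twice, and phrases 3–4 restate phrases 1–2: a period heard twice, not a double period (which would end weakly at phrase 2).

repeated period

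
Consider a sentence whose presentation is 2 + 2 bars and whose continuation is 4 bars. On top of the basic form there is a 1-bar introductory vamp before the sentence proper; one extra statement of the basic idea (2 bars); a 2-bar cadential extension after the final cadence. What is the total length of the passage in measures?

13 measures

Basic sentence: 2 + 2 + 4 = 8 bars.
8 (basic form) + 1 (introduction) + 2 (extra statement) + 2 (cadential extension) = 13.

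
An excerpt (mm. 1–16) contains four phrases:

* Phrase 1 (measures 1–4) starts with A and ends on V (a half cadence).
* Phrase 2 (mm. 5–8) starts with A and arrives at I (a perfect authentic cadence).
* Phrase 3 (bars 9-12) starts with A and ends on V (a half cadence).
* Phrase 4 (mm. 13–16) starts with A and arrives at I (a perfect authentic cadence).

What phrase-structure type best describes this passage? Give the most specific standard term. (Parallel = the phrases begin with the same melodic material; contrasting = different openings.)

repeated period

The cadence pattern HC–PAC–HC–PAC is weak–strong twice, and phrases 3–4 restate phrases 1–2: a period heard twice, not a double period (which would end weakly at phrase 2).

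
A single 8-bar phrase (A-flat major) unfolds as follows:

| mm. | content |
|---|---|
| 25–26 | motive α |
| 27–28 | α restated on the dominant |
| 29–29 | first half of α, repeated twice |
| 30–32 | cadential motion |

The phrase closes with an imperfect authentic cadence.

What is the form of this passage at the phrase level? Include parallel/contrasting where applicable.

Basic idea (measures 25–26) + its repetition (measures 27–28) form the presentation; fragmentation and cadence (mm. 29–32) form the continuation — the 8-bar whole is a sentence.

sentence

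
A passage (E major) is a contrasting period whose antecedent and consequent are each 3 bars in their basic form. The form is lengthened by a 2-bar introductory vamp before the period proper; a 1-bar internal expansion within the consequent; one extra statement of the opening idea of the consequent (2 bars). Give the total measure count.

Basic contrasting period: 3 + 3 = 6 bars.
6 (basic form) + 2 (introduction) + 1 (internal expansion) + 2 (extra statement) = 11.

11 measures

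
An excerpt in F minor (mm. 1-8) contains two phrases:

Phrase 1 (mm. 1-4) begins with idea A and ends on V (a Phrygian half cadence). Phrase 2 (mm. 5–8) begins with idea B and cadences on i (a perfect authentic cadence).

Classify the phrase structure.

contrasting period

Phrase 1 ends with a Phrygian half cadence (weaker) and phrase 2 with a perfect authentic cadence (stronger): antecedent + consequent = a period.
The two phrases open with different material (A / B), so the period is contrasting.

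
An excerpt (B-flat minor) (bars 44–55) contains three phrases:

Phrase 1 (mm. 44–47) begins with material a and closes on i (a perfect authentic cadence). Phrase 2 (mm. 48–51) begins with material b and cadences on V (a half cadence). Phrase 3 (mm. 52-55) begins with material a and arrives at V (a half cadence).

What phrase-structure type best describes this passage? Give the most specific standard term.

The final phrase closes with a half cadence, which is not stronger than the preceding half cadence; the 3 phrases lack an overall antecedent–consequent design and so form a phrase group.

phrase group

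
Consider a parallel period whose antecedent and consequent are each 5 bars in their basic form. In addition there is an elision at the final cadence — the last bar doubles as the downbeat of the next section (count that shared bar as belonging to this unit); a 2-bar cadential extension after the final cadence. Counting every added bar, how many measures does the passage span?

12 measures

Basic parallel period: 5 + 5 = 10 bars.
10 (basic form) + 2 (cadential extension) = 12.
The elision shares a bar with the next section but does not change this unit's count.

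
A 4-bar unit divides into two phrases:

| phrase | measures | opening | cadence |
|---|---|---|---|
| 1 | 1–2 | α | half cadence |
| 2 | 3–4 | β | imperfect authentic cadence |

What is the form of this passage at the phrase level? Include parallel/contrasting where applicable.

Phrase 1 ends with a half cadence (weaker) and phrase 2 with an imperfect authentic cadence (stronger): antecedent + consequent = a period.
The two phrases open with different material (α / β), so the period is contrasting.

contrasting period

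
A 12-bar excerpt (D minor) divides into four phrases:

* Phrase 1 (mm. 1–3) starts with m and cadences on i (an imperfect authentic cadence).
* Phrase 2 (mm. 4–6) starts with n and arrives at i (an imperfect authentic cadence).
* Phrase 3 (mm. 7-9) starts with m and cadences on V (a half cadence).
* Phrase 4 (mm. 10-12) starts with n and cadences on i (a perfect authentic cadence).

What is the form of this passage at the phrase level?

parallel double period

Four phrases in two halves: the first half (mm. 1–6) ends with an imperfect authentic cadence, the second (bars 7–12) with a perfect authentic cadence — a large antecedent–consequent pair, i.e. a double period.
Phrase 3 begins with the same material as phrase 1, making it parallel.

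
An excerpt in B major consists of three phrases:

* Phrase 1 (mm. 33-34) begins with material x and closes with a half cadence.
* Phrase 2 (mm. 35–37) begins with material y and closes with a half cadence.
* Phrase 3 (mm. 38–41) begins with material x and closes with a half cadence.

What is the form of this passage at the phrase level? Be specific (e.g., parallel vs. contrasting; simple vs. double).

The final phrase closes with a half cadence, which is not stronger than the preceding half cadence; the 3 phrases lack an overall antecedent–consequent design and so form a phrase group.

phrase group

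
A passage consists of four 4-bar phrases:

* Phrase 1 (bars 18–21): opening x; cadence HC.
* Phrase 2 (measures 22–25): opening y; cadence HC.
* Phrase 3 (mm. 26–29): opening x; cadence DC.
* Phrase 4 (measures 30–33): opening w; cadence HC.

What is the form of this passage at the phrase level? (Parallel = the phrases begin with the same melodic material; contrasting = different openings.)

phrase group

Phrase 4 ends with a half cadence, no stronger than phrase 2's half cadence, so the four phrases do not form a double period; nor do phrases 3–4 duplicate 1–2, so it is not a repeated period. With no phrase reaching a conclusive cadence, the passage is a phrase group.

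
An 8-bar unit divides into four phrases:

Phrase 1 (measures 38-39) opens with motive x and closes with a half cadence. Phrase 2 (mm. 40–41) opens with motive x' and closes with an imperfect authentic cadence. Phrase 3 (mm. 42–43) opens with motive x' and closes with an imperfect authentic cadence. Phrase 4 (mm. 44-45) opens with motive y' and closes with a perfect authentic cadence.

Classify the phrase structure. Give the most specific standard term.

Four phrases in two halves: the first half (measures 38–41) ends with an imperfect authentic cadence, the second (mm. 42–45) with a perfect authentic cadence — a large antecedent–consequent pair, i.e. a double period.
Phrase 3 begins with the same material as phrase 1, making it parallel.

parallel double period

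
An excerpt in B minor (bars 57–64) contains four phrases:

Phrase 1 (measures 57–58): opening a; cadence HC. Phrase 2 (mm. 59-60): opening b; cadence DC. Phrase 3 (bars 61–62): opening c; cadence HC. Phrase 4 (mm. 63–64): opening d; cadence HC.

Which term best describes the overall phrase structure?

Phrase 4 ends with a half cadence, no stronger than phrase 2's deceptive cadence, so the four phrases do not form a double period; nor do phrases 3–4 duplicate 1–2, so it is not a repeated period. With no phrase reaching a conclusive cadence, the passage is a phrase group.

phrase group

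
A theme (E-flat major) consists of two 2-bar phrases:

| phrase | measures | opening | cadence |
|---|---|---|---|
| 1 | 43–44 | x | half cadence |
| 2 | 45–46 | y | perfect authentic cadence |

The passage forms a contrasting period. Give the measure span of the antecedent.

The antecedent is the phrase ending with the weaker cadence (half cadence, phrase 1) and the consequent the one ending more conclusively (perfect authentic cadence, phrase 2); the antecedent is mm. 43-44.

measures 43–44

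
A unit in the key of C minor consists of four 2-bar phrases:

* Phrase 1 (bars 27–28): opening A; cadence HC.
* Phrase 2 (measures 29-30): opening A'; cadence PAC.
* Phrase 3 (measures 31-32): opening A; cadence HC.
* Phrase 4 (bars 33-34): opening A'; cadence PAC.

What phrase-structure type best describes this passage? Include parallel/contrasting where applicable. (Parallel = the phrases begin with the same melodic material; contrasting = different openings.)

repeated period

The cadence pattern HC–PAC–HC–PAC is weak–strong twice, and phrases 3–4 restate phrases 1–2: a period heard twice, not a double period (which would end weakly at phrase 2).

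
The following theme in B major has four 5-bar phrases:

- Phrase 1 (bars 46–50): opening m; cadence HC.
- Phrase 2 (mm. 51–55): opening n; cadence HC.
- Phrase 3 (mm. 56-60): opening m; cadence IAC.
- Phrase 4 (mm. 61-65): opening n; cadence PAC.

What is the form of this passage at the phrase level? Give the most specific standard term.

parallel double period

Four phrases in two halves: the first half (measures 46–55) ends with a half cadence, the second (mm. 56–65) with a perfect authentic cadence — a large antecedent–consequent pair, i.e. a double period.
Phrase 3 begins with the same material as phrase 1, making it parallel.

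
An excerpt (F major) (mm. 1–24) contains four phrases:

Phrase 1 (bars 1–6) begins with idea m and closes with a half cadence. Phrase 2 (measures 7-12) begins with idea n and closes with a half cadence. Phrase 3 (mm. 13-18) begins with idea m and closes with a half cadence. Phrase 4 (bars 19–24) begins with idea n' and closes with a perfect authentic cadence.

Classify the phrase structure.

parallel double period

Four phrases in two halves: the first half (mm. 1–12) ends with a half cadence, the second (bars 13-24) with a perfect authentic cadence — a large antecedent–consequent pair, i.e. a double period.
Phrase 3 begins with the same material as phrase 1, making it parallel.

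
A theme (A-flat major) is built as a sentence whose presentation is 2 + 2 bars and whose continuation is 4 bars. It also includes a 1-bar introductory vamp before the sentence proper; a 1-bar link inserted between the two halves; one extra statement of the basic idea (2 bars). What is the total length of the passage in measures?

Basic sentence: 2 + 2 + 4 = 8 bars.
8 (basic form) + 1 (introduction) + 1 (link) + 2 (extra statement) = 12.

12 measures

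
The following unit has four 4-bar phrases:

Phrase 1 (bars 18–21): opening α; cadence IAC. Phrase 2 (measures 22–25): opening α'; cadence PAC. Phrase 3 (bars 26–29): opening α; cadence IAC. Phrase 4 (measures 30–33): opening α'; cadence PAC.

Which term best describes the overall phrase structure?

The cadence pattern IAC–PAC–IAC–PAC is weak–strong twice, and phrases 3–4 restate phrases 1–2: a period heard twice, not a double period (which would end weakly at phrase 2).

repeated period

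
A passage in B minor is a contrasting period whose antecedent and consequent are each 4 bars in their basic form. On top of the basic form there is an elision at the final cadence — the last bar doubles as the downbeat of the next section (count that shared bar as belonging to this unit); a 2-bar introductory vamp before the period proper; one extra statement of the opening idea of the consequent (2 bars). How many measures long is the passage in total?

12 measures

Basic contrasting period: 4 + 4 = 8 bars.
8 (basic form) + 2 (introduction) + 2 (extra statement) = 12.
The elision shares a bar with the next section but does not change this unit's count.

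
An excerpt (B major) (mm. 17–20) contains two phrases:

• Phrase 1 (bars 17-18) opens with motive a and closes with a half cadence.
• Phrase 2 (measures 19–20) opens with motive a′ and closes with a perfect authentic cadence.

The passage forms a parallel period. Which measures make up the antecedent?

measures 17–18

The phrase ending with the weaker cadence (half cadence) is the antecedent; the one ending more conclusively (perfect authentic cadence) is the consequent. The antecedent is measures 17–18.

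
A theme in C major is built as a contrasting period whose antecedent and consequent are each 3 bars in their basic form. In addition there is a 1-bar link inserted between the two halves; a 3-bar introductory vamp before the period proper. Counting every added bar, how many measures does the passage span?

10 measures

Basic contrasting period: 3 + 3 = 6 bars.
6 (basic form) + 1 (link) + 3 (introduction) = 10.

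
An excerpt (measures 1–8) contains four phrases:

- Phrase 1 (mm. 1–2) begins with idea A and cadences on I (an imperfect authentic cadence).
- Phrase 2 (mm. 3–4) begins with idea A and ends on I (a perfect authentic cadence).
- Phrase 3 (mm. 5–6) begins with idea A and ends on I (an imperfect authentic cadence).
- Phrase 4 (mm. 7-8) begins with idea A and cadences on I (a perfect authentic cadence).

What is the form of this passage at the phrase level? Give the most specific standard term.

repeated period

The cadence pattern IAC–PAC–IAC–PAC is weak–strong twice, and phrases 3–4 restate phrases 1–2: a period heard twice, not a double period (which would end weakly at phrase 2).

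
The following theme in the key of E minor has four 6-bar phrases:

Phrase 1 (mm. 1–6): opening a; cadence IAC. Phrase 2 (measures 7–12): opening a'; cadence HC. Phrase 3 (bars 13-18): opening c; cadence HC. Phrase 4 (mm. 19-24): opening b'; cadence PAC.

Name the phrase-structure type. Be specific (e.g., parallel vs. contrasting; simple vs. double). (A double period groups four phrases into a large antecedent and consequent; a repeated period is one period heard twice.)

Four phrases in two halves: the first half (mm. 1–12) ends with a half cadence, the second (measures 13–24) with a perfect authentic cadence — a large antecedent–consequent pair, i.e. a double period.
Phrase 3 begins with different material from phrase 1, making it contrasting.

contrasting double period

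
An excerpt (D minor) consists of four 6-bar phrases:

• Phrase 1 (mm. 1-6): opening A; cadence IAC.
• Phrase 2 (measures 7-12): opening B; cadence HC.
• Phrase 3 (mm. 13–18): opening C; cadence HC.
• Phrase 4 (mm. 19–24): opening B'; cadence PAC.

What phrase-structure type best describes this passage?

Four phrases in two halves: the first half (mm. 1–12) ends with a half cadence, the second (bars 13–24) with a perfect authentic cadence — a large antecedent–consequent pair, i.e. a double period.
Phrase 3 begins with different material from phrase 1, making it contrasting.

contrasting double period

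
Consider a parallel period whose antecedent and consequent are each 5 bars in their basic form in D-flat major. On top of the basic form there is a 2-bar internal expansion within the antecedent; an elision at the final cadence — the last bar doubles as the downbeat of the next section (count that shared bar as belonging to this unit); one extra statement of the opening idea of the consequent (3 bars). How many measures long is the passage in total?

15 measures

Basic parallel period: 5 + 5 = 10 bars.
10 (basic form) + 2 (internal expansion) + 3 (extra statement) = 15.
The elision shares a bar with the next section but does not change this unit's count.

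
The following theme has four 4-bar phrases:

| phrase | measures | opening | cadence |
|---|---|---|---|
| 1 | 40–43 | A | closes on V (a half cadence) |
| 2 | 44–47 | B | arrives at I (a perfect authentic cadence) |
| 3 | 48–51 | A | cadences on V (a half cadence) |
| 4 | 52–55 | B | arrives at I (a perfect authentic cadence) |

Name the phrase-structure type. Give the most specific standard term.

repeated period

The cadence pattern HC–PAC–HC–PAC is weak–strong twice, and phrases 3–4 restate phrases 1–2: a period heard twice, not a double period (which would end weakly at phrase 2).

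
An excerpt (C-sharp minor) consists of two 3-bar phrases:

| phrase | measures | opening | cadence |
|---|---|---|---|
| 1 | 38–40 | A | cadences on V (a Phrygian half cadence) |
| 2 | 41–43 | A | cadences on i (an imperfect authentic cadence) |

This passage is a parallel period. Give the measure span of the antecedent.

measures 38–40

The antecedent is the phrase ending with the weaker cadence (Phrygian half cadence, phrase 1) and the consequent the one ending more conclusively (imperfect authentic cadence, phrase 2); the antecedent is bars 38–40.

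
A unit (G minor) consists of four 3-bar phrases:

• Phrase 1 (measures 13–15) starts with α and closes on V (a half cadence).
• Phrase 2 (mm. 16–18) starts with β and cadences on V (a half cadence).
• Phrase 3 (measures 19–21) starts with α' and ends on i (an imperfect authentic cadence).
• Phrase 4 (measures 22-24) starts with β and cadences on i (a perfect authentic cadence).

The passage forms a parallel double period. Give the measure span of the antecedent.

measures 13–18

In a double period the first pair of phrases (ending half cadence) is the large antecedent and the second pair (ending perfect authentic cadence) is the large consequent; the antecedent is measures 13–18.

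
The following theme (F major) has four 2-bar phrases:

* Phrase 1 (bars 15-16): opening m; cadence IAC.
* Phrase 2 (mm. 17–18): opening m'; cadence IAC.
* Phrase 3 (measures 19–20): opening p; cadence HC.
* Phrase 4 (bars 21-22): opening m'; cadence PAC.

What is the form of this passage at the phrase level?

contrasting double period

Four phrases in two halves: the first half (measures 15-18) ends with an imperfect authentic cadence, the second (mm. 19–22) with a perfect authentic cadence — a large antecedent–consequent pair, i.e. a double period.
Phrase 3 begins with different material from phrase 1, making it contrasting.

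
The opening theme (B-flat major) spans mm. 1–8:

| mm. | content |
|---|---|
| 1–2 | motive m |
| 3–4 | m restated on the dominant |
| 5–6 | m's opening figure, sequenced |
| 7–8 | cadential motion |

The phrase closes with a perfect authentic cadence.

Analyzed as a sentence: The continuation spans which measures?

measures 5–8

After the presentation (mm. 1–4), the continuation covers the fragmentation through the cadence: mm. 5–8.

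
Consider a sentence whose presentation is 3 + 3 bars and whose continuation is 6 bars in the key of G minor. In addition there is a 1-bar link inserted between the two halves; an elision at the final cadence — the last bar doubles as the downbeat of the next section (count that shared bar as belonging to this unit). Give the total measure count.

Basic sentence: 3 + 3 + 6 = 12 bars.
12 (basic form) + 1 (link) = 13.
The elision shares a bar with the next section but does not change this unit's count.

13 measures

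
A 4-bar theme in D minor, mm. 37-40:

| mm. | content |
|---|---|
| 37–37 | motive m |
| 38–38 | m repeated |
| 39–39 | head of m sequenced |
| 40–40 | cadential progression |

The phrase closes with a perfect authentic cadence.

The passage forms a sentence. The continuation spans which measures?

measures 39–40

After the presentation (mm. 37–38), the continuation covers the fragmentation through the cadence: measures 39–40.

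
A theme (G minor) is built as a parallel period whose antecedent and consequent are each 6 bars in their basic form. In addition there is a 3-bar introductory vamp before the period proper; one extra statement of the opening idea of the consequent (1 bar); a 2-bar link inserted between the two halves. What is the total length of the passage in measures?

18 measures

Basic parallel period: 6 + 6 = 12 bars.
12 (basic form) + 3 (introduction) + 1 (extra statement) + 2 (link) = 18.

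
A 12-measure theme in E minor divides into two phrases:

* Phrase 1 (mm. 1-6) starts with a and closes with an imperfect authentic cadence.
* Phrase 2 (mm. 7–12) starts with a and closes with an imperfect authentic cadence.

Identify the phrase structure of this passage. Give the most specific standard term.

Both phrases have the same opening (a) and the same cadence (imperfect authentic cadence): the second is a restatement, not a consequent, so this is a repeated phrase rather than a period.

repeated phrase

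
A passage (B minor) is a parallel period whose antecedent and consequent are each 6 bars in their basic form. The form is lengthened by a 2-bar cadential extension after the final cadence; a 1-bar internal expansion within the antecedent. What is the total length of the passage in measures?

Basic parallel period: 6 + 6 = 12 bars.
12 (basic form) + 2 (cadential extension) + 1 (internal expansion) = 15.

15 measures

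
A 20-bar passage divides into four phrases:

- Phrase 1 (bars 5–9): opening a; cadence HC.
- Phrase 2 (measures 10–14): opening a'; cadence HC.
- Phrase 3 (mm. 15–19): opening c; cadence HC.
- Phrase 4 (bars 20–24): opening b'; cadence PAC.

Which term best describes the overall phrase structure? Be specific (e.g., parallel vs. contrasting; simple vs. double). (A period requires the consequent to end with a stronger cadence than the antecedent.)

Four phrases in two halves: the first half (measures 5-14) ends with a half cadence, the second (mm. 15-24) with a perfect authentic cadence — a large antecedent–consequent pair, i.e. a double period.
Phrase 3 begins with different material from phrase 1, making it contrasting.

contrasting double period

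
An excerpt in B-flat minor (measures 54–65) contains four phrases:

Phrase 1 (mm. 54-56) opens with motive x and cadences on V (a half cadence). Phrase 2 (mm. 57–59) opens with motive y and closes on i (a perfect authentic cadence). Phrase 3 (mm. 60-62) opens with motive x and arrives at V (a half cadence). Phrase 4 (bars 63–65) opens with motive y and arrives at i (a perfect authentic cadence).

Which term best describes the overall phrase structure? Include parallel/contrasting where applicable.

The cadence pattern HC–PAC–HC–PAC is weak–strong twice, and phrases 3–4 restate phrases 1–2: a period heard twice, not a double period (which would end weakly at phrase 2).

repeated period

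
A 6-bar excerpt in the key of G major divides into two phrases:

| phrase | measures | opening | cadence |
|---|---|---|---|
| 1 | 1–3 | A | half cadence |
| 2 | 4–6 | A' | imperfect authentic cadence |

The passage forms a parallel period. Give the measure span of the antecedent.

measures 1–3

The phrase ending with the weaker cadence (half cadence) is the antecedent; the one ending more conclusively (imperfect authentic cadence) is the consequent. The antecedent is measures 1–3.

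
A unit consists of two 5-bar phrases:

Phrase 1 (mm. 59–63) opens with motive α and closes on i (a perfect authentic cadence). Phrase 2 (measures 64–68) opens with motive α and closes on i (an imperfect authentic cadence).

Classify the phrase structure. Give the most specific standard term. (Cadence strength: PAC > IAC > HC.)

The second phrase closes with an imperfect authentic cadence, which is not stronger than the first phrase's perfect authentic cadence; without a weak→strong cadential pair there is no antecedent–consequent relationship, so this is a phrase group rather than a period.

phrase group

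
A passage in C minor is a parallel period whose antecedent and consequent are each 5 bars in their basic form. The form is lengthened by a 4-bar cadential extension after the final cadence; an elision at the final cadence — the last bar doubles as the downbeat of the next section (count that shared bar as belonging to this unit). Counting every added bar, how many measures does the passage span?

14 measures

Basic parallel period: 5 + 5 = 10 bars.
10 (basic form) + 4 (cadential extension) = 14.
The elision shares a bar with the next section but does not change this unit's count.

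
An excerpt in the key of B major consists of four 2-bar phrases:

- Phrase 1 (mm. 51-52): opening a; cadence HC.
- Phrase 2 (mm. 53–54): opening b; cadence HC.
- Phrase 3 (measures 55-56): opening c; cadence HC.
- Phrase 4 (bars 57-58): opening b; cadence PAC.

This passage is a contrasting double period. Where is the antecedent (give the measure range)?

measures 51–54

In a double period the four phrases pair into a large antecedent (phrases 1–2, ending half cadence) and a large consequent (phrases 3–4, ending perfect authentic cadence). The antecedent spans mm. 51–54.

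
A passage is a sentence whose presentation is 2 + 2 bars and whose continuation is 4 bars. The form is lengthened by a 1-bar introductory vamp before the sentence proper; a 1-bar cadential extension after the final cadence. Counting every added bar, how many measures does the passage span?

Basic sentence: 2 + 2 + 4 = 8 bars.
8 (basic form) + 1 (introduction) + 1 (cadential extension) = 10.

10 measures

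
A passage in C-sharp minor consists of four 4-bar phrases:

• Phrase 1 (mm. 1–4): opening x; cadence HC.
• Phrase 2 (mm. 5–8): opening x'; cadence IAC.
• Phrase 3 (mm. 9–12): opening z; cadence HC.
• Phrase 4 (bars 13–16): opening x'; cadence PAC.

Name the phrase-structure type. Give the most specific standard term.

Four phrases in two halves: the first half (mm. 1-8) ends with an imperfect authentic cadence, the second (measures 9–16) with a perfect authentic cadence — a large antecedent–consequent pair, i.e. a double period.
Phrase 3 begins with different material from phrase 1, making it contrasting.

contrasting double period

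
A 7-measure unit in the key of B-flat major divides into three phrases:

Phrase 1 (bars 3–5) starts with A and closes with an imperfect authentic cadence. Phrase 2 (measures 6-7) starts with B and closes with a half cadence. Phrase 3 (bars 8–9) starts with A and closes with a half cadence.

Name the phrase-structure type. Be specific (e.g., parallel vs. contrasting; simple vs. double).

phrase group

The final phrase closes with a half cadence, which is not stronger than the preceding half cadence; the 3 phrases lack an overall antecedent–consequent design and so form a phrase group.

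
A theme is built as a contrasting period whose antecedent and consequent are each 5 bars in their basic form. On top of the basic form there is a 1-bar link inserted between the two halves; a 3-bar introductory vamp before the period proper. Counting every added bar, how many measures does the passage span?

14 measures

Basic contrasting period: 5 + 5 = 10 bars.
10 (basic form) + 1 (link) + 3 (introduction) = 14.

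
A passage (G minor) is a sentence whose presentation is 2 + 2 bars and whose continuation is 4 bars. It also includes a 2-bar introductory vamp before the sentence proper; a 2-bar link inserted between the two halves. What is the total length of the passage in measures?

12 measures

Basic sentence: 2 + 2 + 4 = 8 bars.
8 (basic form) + 2 (introduction) + 2 (link) = 12.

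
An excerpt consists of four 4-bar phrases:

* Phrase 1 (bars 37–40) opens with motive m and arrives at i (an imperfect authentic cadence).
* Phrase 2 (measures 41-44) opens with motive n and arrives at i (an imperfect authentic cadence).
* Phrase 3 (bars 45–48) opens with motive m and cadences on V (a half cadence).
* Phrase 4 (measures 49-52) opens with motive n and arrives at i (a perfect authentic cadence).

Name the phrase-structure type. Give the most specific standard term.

parallel double period

Four phrases in two halves: the first half (bars 37–44) ends with an imperfect authentic cadence, the second (measures 45–52) with a perfect authentic cadence — a large antecedent–consequent pair, i.e. a double period.
Phrase 3 begins with the same material as phrase 1, making it parallel.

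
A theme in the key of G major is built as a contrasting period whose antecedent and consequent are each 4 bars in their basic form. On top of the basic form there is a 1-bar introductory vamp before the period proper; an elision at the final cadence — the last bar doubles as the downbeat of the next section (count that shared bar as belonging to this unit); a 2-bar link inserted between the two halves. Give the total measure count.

Basic contrasting period: 4 + 4 = 8 bars.
8 (basic form) + 1 (introduction) + 2 (link) = 11.
The elision shares a bar with the next section but does not change this unit's count.

11 measures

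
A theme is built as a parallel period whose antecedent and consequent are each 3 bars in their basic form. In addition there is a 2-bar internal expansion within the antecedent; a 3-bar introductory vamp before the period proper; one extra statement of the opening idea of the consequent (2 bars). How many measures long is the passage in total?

13 measures

Basic parallel period: 3 + 3 = 6 bars.
6 (basic form) + 2 (internal expansion) + 3 (introduction) + 2 (extra statement) = 13.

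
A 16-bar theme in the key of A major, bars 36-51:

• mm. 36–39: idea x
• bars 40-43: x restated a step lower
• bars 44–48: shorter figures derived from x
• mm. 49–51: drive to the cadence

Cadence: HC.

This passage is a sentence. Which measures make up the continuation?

measures 44–51

After the presentation (mm. 36–43), the continuation covers the fragmentation through the cadence: mm. 44-51.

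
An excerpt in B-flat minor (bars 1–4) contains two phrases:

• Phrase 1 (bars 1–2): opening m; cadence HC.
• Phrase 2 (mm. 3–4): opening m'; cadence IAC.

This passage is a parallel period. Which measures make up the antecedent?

measures 1–2

The antecedent is the phrase ending with the weaker cadence (half cadence, phrase 1) and the consequent the one ending more conclusively (imperfect authentic cadence, phrase 2); the antecedent is bars 1-2.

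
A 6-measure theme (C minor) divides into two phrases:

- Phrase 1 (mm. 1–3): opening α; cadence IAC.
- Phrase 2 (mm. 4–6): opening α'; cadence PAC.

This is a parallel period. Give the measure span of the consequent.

The phrase ending with the weaker cadence (imperfect authentic cadence) is the antecedent; the one ending more conclusively (perfect authentic cadence) is the consequent. The consequent is measures 4–6.

measures 4–6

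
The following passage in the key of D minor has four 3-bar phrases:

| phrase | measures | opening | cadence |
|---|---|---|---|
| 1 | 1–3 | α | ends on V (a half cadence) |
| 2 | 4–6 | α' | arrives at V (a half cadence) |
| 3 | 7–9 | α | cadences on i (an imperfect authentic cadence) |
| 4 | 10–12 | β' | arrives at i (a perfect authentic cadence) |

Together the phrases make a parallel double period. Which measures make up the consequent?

measures 7–12

In a double period the first pair of phrases (ending half cadence) is the large antecedent and the second pair (ending perfect authentic cadence) is the large consequent; the consequent is measures 7–12.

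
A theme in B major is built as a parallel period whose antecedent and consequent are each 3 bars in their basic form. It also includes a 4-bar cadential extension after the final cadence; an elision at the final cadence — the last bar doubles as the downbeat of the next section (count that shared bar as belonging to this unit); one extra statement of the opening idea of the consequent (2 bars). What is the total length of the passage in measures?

12 measures

Basic parallel period: 3 + 3 = 6 bars.
6 (basic form) + 4 (cadential extension) + 2 (extra statement) = 12.
The elision shares a bar with the next section but does not change this unit's count.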